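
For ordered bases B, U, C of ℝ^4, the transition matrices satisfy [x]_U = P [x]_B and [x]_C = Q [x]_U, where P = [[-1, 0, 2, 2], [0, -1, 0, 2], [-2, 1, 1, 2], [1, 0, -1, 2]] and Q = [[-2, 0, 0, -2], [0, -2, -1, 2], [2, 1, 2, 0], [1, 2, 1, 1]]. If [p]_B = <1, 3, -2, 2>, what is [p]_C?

Composing the changes, [p]_C = Q P [p]_B.
Q P = [[0, 0, -2, -8], [4, 1, -3, -2], [-6, 1, 6, 10], [-2, -1, 2, 10]]; applying this to <1, 3, -2, 2> gives <-12, 9, 5, 11>.

<-12, 9, 5, 11>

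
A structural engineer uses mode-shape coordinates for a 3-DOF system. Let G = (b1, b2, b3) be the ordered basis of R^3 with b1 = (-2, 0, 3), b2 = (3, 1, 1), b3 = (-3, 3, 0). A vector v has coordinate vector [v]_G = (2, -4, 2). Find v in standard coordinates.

(-22, 2, 2)

v = M [v]_G, where M has columns b1, ..., b3.
Carrying out the matrix-vector product, v = (-22, 2, 2).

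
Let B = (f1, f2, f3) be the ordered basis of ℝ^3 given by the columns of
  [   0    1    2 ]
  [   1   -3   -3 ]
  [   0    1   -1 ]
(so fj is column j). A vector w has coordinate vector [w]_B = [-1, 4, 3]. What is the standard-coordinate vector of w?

[10, -22, 1]

The coordinates say w = -f1 + 4f2 + 3f3; adding the scaled basis vectors gives [10, -22, 1].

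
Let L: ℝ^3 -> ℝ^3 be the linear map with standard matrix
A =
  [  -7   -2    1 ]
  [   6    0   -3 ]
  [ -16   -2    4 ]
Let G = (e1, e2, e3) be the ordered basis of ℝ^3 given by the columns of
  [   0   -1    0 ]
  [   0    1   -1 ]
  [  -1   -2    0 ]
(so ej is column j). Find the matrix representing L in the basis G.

Let P have columns e1, ..., e3. Then [L]_G = P^(-1) A P.
Here det P = -1, so P^(-1) is integer; computing A P first and then P^(-1)(A P) gives [[2, 0, 2], [1, -3, -2], [-2, -3, -2]].

[[2, 0, 2], [1, -3, -2], [-2, -3, -2]]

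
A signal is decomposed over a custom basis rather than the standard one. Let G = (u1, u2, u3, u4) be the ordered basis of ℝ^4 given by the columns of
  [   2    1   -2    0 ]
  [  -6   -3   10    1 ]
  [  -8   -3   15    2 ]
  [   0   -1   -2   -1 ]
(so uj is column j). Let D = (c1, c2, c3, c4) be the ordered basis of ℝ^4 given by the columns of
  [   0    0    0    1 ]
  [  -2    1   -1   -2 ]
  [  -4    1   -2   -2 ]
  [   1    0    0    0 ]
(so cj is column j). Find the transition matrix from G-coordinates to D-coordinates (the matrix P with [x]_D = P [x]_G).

Let M have columns uj and N have columns cj. Then for every x, N [x]_D = x = M [x]_G, so P = N^(-1) M.
Since det N = 1, N^(-1) has integer entries; multiplying gives P = [[0, -1, -2, -1], [0, -1, 1, 0], [2, 2, -1, 1], [2, 1, -2, 0]].

[[0, -1, -2, -1], [0, -1, 1, 0], [2, 2, -1, 1], [2, 1, -2, 0]]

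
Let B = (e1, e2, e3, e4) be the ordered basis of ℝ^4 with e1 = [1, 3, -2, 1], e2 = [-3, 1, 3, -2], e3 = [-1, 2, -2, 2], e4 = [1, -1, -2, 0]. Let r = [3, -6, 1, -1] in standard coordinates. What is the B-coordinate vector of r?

[r]_B is the unique c with M c = r, where M has columns e1, ..., e4.
Gaussian elimination on [M | r] yields c = (-1, -1, -1, 0).
Check: -e1 - e2 - e3 + 0·e4 = [3, -6, 1, -1].

[-1, -1, -1, 0]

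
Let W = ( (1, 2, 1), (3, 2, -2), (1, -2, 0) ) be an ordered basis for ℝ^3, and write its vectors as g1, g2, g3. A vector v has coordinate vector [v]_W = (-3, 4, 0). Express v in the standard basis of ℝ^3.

v = M [v]_W, where M has columns g1, ..., g3.
Carrying out the matrix-vector product, v = (9, 2, -11).

(9, 2, -11)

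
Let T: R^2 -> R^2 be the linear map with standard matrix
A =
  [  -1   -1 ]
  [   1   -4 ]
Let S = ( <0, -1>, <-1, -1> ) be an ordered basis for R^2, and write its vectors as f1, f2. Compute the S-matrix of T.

Let P have columns f1, f2. Then [T]_S = P^(-1) A P.
Here det P = -1, so P^(-1) is integer; computing A P first and then P^(-1)(A P) gives [[-3, -1], [-1, -2]].

[[-3, -1], [-1, -2]]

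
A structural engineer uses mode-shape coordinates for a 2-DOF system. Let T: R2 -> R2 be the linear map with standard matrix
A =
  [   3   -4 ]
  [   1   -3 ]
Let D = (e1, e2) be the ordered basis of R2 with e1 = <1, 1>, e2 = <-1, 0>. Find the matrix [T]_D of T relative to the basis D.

The j-th column of [T]_D is [T(ej)]_D.
T(e1) = A e1 = <-1, -2> = -2e1 - e2, so column 1 is <-2, -1>.
Repeating for e2 and assembling the columns gives [[-2, -1], [-1, 2]].

[[-2, -1], [-1, 2]]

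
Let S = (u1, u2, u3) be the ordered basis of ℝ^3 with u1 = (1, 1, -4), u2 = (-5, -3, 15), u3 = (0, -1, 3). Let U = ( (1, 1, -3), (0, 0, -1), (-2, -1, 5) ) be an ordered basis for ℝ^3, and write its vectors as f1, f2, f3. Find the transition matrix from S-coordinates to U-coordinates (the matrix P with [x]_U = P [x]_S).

Let M have columns uj and N have columns fj. Then for every x, N [x]_U = x = M [x]_S, so P = N^(-1) M.
Since det N = 1, N^(-1) has integer entries; multiplying gives P = [[1, -1, -2], [1, -2, -2], [0, 2, -1]].

[[1, -1, -2], [1, -2, -2], [0, 2, -1]]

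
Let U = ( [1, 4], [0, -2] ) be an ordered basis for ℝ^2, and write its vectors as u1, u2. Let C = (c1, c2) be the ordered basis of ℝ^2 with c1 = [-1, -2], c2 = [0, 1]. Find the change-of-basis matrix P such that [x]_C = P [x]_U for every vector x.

[[-1, 0], [2, -2]]

Column j of P is [uj]_C, since P maps U-coordinates to C-coordinates.
Expressing u1 in C: u1 = -c1 + 2c2, so column 1 of P is [-1, 2].
Doing the same for each uj gives P = [[-1, 0], [2, -2]].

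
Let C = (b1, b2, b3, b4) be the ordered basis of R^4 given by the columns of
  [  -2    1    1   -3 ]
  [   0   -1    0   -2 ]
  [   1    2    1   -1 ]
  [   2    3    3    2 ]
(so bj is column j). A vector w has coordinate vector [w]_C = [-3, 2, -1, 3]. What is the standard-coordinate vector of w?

The coordinates say w = -3b1 + 2b2 - b3 + 3b4; adding the scaled basis vectors gives [-2, -8, -3, 3].

[-2, -8, -3, 3]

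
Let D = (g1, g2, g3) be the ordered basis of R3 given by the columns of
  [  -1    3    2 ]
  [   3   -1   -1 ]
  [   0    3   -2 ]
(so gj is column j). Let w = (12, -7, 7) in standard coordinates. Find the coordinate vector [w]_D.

(-1, 3, 1)

Write w = c_1 g1 + ... + c_3 g3 and solve for the c_i.
Solving this 3x3 system gives c = (-1, 3, 1).
Check: -g1 + 3g2 + g3 = (12, -7, 7).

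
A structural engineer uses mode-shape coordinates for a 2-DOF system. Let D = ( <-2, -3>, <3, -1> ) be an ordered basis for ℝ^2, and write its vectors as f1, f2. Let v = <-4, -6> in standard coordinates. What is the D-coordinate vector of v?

We seek scalars with c_1 f1 + c_2 f2 = v; equivalently solve M c = v where the columns of M are f1, f2.
System: -2c_1 + 3c_2 = -4, -3c_1 - c_2 = -6; solving gives c_1 = 2, c_2 = 0.
Check: 2f1 + 0·f2 = <-4, -6>.

<2, 0>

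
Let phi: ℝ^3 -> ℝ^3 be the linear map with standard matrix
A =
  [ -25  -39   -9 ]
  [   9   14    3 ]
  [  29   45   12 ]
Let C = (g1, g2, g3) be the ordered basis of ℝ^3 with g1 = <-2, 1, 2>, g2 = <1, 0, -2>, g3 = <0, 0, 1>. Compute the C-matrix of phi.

Let P have columns g1, ..., g3. Then [phi]_C = P^(-1) A P.
Here det P = -1, so P^(-1) is integer; computing A P first and then P^(-1)(A P) gives [[2, 3, 3], [-3, -1, -3], [1, -3, 0]].

[[2, 3, 3], [-3, -1, -3], [1, -3, 0]]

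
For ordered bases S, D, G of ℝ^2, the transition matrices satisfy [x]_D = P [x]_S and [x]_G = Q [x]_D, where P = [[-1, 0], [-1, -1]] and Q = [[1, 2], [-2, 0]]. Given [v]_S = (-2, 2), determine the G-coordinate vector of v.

First [v]_D = P [v]_S = (2, 0).
Then [v]_G = Q [v]_D = (2, -4).

(2, -4)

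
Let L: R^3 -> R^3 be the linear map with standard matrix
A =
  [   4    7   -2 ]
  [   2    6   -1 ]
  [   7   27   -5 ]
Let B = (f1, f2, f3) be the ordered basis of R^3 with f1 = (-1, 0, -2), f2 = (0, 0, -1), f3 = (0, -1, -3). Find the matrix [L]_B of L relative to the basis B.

Let P have columns f1, ..., f3. Then [L]_B = P^(-1) A P.
Here det P = 1, so P^(-1) is integer; computing A P first and then P^(-1)(A P) gives [[0, -2, 1], [-3, 2, 1], [0, -1, 3]].

[[0, -2, 1], [-3, 2, 1], [0, -1, 3]]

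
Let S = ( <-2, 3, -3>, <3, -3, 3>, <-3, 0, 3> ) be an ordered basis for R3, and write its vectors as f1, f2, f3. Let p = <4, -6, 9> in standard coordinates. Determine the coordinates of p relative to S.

[p]_S is the unique c with M c = p, where M has columns f1, ..., f3.
Row-reducing the augmented matrix [M | p] gives c = (1, 3, 1).
Check: f1 + 3f2 + f3 = <4, -6, 9>.

<1, 3, 1>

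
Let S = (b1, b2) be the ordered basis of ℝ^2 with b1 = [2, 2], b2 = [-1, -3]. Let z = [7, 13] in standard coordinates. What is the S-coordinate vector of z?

[2, -3]

[z]_S is the unique c with M c = z, where M has columns b1, b2.
System: 2c_1 - c_2 = 7, 2c_1 - 3c_2 = 13; solving gives c_1 = 2, c_2 = -3.
Check: 2b1 - 3b2 = [7, 13].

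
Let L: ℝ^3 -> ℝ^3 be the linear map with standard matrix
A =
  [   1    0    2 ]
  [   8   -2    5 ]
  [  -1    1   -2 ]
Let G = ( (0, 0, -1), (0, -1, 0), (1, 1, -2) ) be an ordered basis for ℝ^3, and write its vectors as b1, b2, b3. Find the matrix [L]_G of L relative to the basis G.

The j-th column of [L]_G is [L(bj)]_G.
L(b1) = A b1 = (-2, -5, 2) = 2b1 + 3b2 - 2b3, so column 1 is (2, 3, -2).
Repeating for b2, b3 and assembling the columns gives [[2, 1, 2], [3, -2, 1], [-2, 0, -3]].

[[2, 1, 2], [3, -2, 1], [-2, 0, -3]]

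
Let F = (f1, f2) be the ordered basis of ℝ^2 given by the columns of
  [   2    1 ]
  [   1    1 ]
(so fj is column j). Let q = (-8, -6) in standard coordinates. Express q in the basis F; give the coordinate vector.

(-2, -4)

We seek scalars with c_1 f1 + c_2 f2 = q; equivalently solve M c = q where the columns of M are f1, f2.
System: 2c_1 + c_2 = -8, c_1 + c_2 = -6; solving gives c_1 = -2, c_2 = -4.
Check: -2f1 - 4f2 = (-8, -6).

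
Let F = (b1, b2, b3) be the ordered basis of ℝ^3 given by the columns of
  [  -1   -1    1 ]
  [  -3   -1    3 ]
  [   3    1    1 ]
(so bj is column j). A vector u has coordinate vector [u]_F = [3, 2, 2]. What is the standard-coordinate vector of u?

[-3, -5, 13]

By definition u = 3b1 + 2b2 + 2b3.
Summing componentwise gives [-3, -5, 13].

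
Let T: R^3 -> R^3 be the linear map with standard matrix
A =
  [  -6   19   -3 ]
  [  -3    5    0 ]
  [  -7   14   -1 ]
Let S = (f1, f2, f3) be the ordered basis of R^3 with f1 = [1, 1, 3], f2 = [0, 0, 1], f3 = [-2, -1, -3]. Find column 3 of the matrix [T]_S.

[0, 0, -1]

Compute T(f3) = A f3 = [2, 1, 3] in standard coordinates.
Then write this in S-coordinates: solve for y in y_1 f1 + ... + y_3 f3 = [2, 1, 3].
This gives y = [0, 0, -1], which is column 3 of [T]_S.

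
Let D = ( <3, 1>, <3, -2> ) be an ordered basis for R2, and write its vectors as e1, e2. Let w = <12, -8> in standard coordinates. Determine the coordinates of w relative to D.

<0, 4>

[w]_D is the unique c with M c = w, where M has columns e1, e2.
System: 3c_1 + 3c_2 = 12, c_1 - 2c_2 = -8; solving gives c_1 = 0, c_2 = 4.
Check: 0·e1 + 4e2 = <12, -8>.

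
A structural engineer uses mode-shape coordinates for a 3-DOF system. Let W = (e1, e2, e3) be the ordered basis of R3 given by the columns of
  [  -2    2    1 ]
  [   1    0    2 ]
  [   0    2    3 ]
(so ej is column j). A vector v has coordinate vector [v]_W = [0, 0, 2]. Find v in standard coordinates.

By definition v = 0·e1 + 0·e2 + 2e3.
Summing componentwise gives [2, 4, 6].

[2, 4, 6]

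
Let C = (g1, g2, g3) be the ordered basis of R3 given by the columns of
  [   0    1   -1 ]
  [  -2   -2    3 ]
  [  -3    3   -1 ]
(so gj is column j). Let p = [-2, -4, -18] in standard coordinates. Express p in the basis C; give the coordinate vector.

[4, -2, 0]

[p]_C is the unique c with M c = p, where M has columns g1, ..., g3.
Row-reducing the augmented matrix [M | p] gives c = (4, -2, 0).
Check: 4g1 - 2g2 + 0·g3 = [-2, -4, -18].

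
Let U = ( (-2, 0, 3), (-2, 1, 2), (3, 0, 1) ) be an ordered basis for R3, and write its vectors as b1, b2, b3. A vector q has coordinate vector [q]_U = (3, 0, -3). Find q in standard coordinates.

The coordinates say q = 3b1 + 0·b2 - 3b3; adding the scaled basis vectors gives (-15, 0, 6).

(-15, 0, 6)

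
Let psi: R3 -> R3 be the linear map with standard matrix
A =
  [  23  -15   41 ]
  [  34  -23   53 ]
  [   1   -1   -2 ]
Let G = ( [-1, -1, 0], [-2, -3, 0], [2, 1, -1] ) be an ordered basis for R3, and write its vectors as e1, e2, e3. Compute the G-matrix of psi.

With P the matrix whose columns are e1, ..., e3, [psi]_G = P^(-1) A P.
Column by column: psi(e1) = A e1 = [-8, -11, 0]; its G-coordinates [2, 3, 0] give column 1.
Continuing for each basis vector yields [psi]_G = [[2, 1, 2], [3, -1, 1], [0, -1, -3]].

[[2, 1, 2], [3, -1, 1], [0, -1, -3]]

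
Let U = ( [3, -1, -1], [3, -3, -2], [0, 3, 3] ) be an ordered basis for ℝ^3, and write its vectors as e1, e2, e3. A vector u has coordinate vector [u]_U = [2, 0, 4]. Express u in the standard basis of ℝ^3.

[6, 10, 10]

By definition u = 2e1 + 0·e2 + 4e3.
Summing componentwise gives [6, 10, 10].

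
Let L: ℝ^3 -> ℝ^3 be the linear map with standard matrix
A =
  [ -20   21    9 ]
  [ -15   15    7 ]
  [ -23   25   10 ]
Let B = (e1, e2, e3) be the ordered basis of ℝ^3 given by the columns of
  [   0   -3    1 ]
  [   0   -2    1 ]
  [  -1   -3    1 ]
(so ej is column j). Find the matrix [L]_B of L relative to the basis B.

[[1, 2, -2], [2, 3, -3], [-3, 0, 1]]

With P the matrix whose columns are e1, ..., e3, [L]_B = P^(-1) A P.
Column by column: L(e1) = A e1 = [-9, -7, -10]; its B-coordinates [1, 2, -3] give column 1.
Continuing for each basis vector yields [L]_B = [[1, 2, -2], [2, 3, -3], [-3, 0, 1]].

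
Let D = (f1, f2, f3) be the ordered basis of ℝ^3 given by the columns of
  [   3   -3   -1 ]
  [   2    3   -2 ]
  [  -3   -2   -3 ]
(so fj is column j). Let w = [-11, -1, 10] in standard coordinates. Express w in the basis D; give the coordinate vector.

[-3, 1, -1]

[w]_D is the unique c with M c = w, where M has columns f1, ..., f3.
Gaussian elimination on [M | w] yields c = (-3, 1, -1).
Check: -3f1 + f2 - f3 = [-11, -1, 10].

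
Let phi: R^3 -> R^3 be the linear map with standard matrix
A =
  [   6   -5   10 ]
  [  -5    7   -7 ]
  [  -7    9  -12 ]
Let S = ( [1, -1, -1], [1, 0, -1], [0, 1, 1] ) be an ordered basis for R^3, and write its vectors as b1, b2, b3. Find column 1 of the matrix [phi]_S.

Column 1 of [phi]_S is the S-coordinate vector of phi(b1).
In standard coordinates phi(b1) = A b1 = [1, -5, -4].
Converting to S: [1, -5, -4] = 2b1 - b2 - 3b3, so the coordinate vector is [2, -1, -3].

[2, -1, -3]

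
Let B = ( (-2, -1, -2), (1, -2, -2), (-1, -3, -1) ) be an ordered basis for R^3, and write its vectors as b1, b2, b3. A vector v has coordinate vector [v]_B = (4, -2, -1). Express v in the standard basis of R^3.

The coordinates say v = 4b1 - 2b2 - b3; adding the scaled basis vectors gives (-9, 3, -3).

(-9, 3, -3)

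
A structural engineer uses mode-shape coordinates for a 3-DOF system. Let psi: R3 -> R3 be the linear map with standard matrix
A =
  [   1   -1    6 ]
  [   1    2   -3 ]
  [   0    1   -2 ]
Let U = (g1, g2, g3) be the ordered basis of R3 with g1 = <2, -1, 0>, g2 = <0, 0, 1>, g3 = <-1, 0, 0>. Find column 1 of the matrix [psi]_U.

Column 1 of [psi]_U is the U-coordinate vector of psi(g1).
In standard coordinates psi(g1) = A g1 = <3, 0, -1>.
Converting to U: <3, 0, -1> = 0·g1 - g2 - 3g3, so the coordinate vector is <0, -1, -3>.

<0, -1, -3>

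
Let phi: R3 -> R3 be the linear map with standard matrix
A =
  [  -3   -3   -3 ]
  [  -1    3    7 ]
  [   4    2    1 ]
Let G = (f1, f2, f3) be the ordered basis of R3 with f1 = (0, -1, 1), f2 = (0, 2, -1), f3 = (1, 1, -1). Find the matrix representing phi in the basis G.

The j-th column of [phi]_G is [phi(fj)]_G.
phi(f1) = A f1 = (0, 4, -1) = 2f1 + 3f2 + 0·f3, so column 1 is (2, 3, 0).
Repeating for f2, f3 and assembling the columns gives [[2, 2, 2], [3, 2, 0], [0, -3, -3]].

[[2, 2, 2], [3, 2, 0], [0, -3, -3]]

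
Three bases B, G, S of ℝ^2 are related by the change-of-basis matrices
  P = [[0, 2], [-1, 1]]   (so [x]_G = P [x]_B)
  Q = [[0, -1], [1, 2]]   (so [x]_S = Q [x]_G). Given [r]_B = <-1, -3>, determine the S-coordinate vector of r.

<2, -10>

Composing the changes, [r]_S = Q P [r]_B.
Q P = [[1, -1], [-2, 4]]; applying this to <-1, -3> gives <2, -10>.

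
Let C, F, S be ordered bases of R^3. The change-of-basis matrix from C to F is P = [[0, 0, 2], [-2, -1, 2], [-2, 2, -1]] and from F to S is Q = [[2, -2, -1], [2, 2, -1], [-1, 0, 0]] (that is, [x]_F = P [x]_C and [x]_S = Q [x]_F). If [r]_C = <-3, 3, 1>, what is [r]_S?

Apply P to get F-coordinates <2, 5, 11>, then Q to get S-coordinates.
The result is [r]_S = <-17, 3, -2>.

<-17, 3, -2>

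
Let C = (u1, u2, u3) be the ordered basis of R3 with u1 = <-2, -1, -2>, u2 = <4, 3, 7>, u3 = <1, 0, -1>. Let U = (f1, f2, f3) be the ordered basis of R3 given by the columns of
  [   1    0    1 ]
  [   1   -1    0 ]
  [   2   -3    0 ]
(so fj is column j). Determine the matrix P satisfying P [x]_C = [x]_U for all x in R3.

[[-1, 2, 1], [0, -1, 1], [-1, 2, 0]]

Take x = uj: its C-coordinates are the j-th standard unit vector, so P e_j — column j of P — equals [uj]_U.
u1 = -f1 + 0·f2 - f3, giving column 1 = <-1, 0, -1>; repeating for each j gives P = [[-1, 2, 1], [0, -1, 1], [-1, 2, 0]].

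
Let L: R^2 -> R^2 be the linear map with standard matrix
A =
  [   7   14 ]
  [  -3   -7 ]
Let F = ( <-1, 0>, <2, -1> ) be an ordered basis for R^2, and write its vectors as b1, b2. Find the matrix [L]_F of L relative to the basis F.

With P the matrix whose columns are b1, b2, [L]_F = P^(-1) A P.
Column by column: L(b1) = A b1 = <-7, 3>; its F-coordinates <1, -3> give column 1.
Continuing for each basis vector yields [L]_F = [[1, -2], [-3, -1]].

[[1, -2], [-3, -1]]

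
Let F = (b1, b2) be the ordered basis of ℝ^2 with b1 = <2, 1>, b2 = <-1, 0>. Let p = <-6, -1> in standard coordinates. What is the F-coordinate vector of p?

<-1, 4>

We seek scalars with c_1 b1 + c_2 b2 = p; equivalently solve M c = p where the columns of M are b1, b2.
System: 2c_1 - c_2 = -6, c_1 + 0c_2 = -1; solving gives c_1 = -1, c_2 = 4.
Check: -b1 + 4b2 = <-6, -1>.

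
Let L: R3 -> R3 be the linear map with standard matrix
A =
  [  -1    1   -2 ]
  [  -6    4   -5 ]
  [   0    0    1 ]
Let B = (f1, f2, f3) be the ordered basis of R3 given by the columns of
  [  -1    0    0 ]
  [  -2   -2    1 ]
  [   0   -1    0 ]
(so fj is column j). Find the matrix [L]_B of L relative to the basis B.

[[1, 0, -1], [0, 1, 0], [0, -1, 2]]

The j-th column of [L]_B is [L(fj)]_B.
L(f1) = A f1 = <-1, -2, 0> = f1 + 0·f2 + 0·f3, so column 1 is <1, 0, 0>.
Repeating for f2, f3 and assembling the columns gives [[1, 0, -1], [0, 1, 0], [0, -1, 2]].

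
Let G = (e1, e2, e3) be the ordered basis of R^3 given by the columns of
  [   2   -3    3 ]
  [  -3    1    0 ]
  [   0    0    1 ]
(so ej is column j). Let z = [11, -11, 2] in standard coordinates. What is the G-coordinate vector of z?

Write z = c_1 e1 + ... + c_3 e3 and solve for the c_i.
Row-reducing the augmented matrix [M | z] gives c = (4, 1, 2).
Check: 4e1 + e2 + 2e3 = [11, -11, 2].

[4, 1, 2]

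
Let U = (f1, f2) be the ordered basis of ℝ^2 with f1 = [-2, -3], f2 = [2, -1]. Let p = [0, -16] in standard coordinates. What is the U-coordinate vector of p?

[4, 4]

[p]_U is the unique c with M c = p, where M has columns f1, f2.
System: -2c_1 + 2c_2 = 0, -3c_1 - c_2 = -16; solving gives c_1 = 4, c_2 = 4.
Check: 4f1 + 4f2 = [0, -16].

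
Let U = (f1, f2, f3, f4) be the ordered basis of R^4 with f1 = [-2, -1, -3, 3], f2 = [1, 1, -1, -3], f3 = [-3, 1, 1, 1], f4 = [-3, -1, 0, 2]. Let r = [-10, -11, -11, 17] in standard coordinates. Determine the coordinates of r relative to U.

[3, -1, -3, 4]

Write r = c_1 f1 + ... + c_4 f4 and solve for the c_i.
Row-reducing the augmented matrix [M | r] gives c = (3, -1, -3, 4).
Check: 3f1 - f2 - 3f3 + 4f4 = [-10, -11, -11, 17].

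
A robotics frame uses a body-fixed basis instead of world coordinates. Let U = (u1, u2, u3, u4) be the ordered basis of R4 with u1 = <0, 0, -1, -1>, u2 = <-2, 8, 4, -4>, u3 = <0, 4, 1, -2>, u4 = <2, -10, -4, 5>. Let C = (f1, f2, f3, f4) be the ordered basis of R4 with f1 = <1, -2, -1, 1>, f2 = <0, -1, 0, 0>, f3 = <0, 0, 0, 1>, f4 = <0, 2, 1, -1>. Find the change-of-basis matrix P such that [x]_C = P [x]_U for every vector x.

Take x = uj: its U-coordinates are the j-th standard unit vector, so P e_j — column j of P — equals [uj]_C.
u1 = 0·f1 - 2f2 - 2f3 - f4, giving column 1 = <0, -2, -2, -1>; repeating for each j gives P = [[0, -2, 0, 2], [-2, 0, -2, 2], [-2, 0, -1, 1], [-1, 2, 1, -2]].

[[0, -2, 0, 2], [-2, 0, -2, 2], [-2, 0, -1, 1], [-1, 2, 1, -2]]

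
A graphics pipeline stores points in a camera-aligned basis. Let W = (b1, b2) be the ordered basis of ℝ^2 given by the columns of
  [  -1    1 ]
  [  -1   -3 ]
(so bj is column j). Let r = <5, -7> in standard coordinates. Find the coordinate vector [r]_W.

<-2, 3>

We seek scalars with c_1 b1 + c_2 b2 = r; equivalently solve M c = r where the columns of M are b1, b2.
System: -c_1 + c_2 = 5, -c_1 - 3c_2 = -7; solving gives c_1 = -2, c_2 = 3.
Check: -2b1 + 3b2 = <5, -7>.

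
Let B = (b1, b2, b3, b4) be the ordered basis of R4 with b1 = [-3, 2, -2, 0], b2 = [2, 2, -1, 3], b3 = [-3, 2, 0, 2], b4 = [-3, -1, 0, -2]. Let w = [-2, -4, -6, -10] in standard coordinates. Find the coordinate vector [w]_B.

Write w = c_1 b1 + ... + c_4 b4 and solve for the c_i.
Gaussian elimination on [M | w] yields c = (2, 2, -4, 4).
Check: 2b1 + 2b2 - 4b3 + 4b4 = [-2, -4, -6, -10].

[2, 2, -4, 4]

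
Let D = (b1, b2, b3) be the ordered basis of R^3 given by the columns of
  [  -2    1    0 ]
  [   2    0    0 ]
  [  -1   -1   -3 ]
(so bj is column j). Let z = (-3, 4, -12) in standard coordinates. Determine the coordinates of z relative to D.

(2, 1, 3)

Write z = c_1 b1 + ... + c_3 b3 and solve for the c_i.
Gaussian elimination on [M | z] yields c = (2, 1, 3).
Check: 2b1 + b2 + 3b3 = (-3, 4, -12).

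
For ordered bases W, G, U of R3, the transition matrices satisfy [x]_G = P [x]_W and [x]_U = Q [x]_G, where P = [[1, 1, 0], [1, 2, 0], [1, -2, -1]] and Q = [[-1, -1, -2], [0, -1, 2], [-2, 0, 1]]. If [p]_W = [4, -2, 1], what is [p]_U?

[-16, 14, 3]

Apply P to get G-coordinates [2, 0, 7], then Q to get U-coordinates.
The result is [p]_U = [-16, 14, 3].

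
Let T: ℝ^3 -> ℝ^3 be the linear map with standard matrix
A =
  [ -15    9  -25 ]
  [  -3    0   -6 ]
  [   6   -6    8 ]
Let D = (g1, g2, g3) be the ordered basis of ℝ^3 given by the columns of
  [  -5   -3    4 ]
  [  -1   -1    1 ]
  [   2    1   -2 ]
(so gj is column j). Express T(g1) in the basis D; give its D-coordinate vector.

Compute T(g1) = A g1 = [16, 3, -8] in standard coordinates.
Then write this in D-coordinates: solve for y in y_1 g1 + ... + y_3 g3 = [16, 3, -8].
This gives y = [-2, 2, 3], which is column 1 of [T]_D.

[-2, 2, 3]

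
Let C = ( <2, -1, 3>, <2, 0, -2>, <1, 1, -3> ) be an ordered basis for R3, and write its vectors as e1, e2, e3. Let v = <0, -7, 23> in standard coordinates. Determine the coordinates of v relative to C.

Write v = c_1 e1 + ... + c_3 e3 and solve for the c_i.
Solving this 3x3 system gives c = (3, -1, -4).
Check: 3e1 - e2 - 4e3 = <0, -7, 23>.

<3, -1, -4>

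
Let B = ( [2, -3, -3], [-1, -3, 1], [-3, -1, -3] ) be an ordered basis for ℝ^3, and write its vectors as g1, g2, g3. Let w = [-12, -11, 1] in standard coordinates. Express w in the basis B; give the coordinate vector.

We seek scalars with c_1 g1 + ... + c_3 g3 = w; equivalently solve M c = w where the columns of M are g1, ..., g3.
Row-reducing the augmented matrix [M | w] gives c = (-1, 4, 2).
Check: -g1 + 4g2 + 2g3 = [-12, -11, 1].

[-1, 4, 2]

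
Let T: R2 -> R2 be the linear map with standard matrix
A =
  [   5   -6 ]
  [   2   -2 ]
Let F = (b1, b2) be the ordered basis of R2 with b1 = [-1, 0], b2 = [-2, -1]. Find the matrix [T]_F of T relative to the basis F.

[[1, 0], [2, 2]]

Let P have columns b1, b2. Then [T]_F = P^(-1) A P.
Here det P = 1, so P^(-1) is integer; computing A P first and then P^(-1)(A P) gives [[1, 0], [2, 2]].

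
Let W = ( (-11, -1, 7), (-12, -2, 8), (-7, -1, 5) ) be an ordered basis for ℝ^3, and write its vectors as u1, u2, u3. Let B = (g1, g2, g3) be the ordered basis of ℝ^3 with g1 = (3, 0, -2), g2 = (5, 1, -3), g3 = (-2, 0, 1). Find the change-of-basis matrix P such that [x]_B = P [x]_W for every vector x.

Column j of P is [uj]_B, since P maps W-coordinates to B-coordinates.
Expressing u1 in B: u1 = -2g1 - g2 + 0·g3, so column 1 of P is (-2, -1, 0).
Doing the same for each uj gives P = [[-2, -2, -2], [-1, -2, -1], [0, -2, -2]].

[[-2, -2, -2], [-1, -2, -1], [0, -2, -2]]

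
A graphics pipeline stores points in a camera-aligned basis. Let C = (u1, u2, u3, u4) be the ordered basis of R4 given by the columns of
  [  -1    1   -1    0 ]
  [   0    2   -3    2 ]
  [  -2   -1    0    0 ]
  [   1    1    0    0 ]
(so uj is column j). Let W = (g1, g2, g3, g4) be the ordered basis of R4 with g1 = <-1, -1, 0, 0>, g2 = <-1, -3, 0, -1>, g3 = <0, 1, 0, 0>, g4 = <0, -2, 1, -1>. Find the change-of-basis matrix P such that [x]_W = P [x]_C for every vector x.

Let M have columns uj and N have columns gj. Then for every x, N [x]_W = x = M [x]_C, so P = N^(-1) M.
Since det N = 1, N^(-1) has integer entries; multiplying gives P = [[0, -1, 1, 0], [1, 0, 0, 0], [-1, -1, -2, 2], [-2, -1, 0, 0]].

[[0, -1, 1, 0], [1, 0, 0, 0], [-1, -1, -2, 2], [-2, -1, 0, 0]]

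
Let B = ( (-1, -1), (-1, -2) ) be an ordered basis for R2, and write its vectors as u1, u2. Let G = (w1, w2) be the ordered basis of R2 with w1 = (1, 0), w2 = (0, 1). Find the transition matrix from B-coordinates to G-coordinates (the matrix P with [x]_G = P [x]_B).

[[-1, -1], [-1, -2]]

Let M have columns uj and N have columns wj. Then for every x, N [x]_G = x = M [x]_B, so P = N^(-1) M.
Since det N = 1, N^(-1) has integer entries; multiplying gives P = [[-1, -1], [-1, -2]].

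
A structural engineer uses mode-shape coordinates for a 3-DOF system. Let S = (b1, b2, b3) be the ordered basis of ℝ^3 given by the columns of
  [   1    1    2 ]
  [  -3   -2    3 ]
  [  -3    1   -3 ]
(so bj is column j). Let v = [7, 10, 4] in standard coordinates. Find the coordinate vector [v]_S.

We seek scalars with c_1 b1 + ... + c_3 b3 = v; equivalently solve M c = v where the columns of M are b1, ..., b3.
Row-reducing the augmented matrix [M | v] gives c = (-3, 4, 3).
Check: -3b1 + 4b2 + 3b3 = [7, 10, 4].

[-3, 4, 3]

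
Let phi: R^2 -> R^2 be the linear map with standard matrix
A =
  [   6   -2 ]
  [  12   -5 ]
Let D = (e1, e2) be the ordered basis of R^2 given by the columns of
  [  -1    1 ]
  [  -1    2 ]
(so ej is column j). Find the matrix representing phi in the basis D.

With P the matrix whose columns are e1, e2, [phi]_D = P^(-1) A P.
Column by column: phi(e1) = A e1 = [-4, -7]; its D-coordinates [1, -3] give column 1.
Continuing for each basis vector yields [phi]_D = [[1, -2], [-3, 0]].

[[1, -2], [-3, 0]]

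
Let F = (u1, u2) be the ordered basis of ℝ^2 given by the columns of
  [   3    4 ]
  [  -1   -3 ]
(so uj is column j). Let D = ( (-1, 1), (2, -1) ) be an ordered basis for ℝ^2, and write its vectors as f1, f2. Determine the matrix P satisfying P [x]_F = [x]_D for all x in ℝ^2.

Take x = uj: its F-coordinates are the j-th standard unit vector, so P e_j — column j of P — equals [uj]_D.
u1 = f1 + 2f2, giving column 1 = (1, 2); repeating for each j gives P = [[1, -2], [2, 1]].

[[1, -2], [2, 1]]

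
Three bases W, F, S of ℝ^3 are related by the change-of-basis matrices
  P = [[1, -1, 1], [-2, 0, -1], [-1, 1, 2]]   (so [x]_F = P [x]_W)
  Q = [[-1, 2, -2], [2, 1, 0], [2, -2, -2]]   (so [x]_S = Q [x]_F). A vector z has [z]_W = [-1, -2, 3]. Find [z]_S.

[-16, 7, 0]

First [z]_F = P [z]_W = [4, -1, 5].
Then [z]_S = Q [z]_F = [-16, 7, 0].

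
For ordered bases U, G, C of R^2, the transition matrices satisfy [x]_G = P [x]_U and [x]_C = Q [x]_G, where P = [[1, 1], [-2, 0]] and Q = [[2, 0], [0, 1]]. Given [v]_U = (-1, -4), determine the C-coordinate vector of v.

(-10, 2)

Apply P to get G-coordinates (-5, 2), then Q to get C-coordinates.
The result is [v]_C = (-10, 2).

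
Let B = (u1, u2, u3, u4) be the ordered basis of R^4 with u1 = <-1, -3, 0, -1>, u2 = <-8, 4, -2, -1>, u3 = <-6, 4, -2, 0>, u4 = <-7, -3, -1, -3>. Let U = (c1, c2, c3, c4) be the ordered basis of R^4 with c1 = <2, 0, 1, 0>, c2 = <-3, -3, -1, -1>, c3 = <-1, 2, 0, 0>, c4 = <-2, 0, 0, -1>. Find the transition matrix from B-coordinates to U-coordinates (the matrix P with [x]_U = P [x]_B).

Let M have columns uj and N have columns cj. Then for every x, N [x]_U = x = M [x]_B, so P = N^(-1) M.
Since det N = 1, N^(-1) has integer entries; multiplying gives P = [[1, -2, -2, 0], [1, 0, 0, 1], [0, 2, 2, 0], [0, 1, 0, 2]].

[[1, -2, -2, 0], [1, 0, 0, 1], [0, 2, 2, 0], [0, 1, 0, 2]]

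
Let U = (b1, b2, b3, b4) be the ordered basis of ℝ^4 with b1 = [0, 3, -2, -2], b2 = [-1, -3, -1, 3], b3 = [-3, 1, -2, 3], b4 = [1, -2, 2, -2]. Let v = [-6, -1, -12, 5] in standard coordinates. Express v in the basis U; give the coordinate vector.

Write v = c_1 b1 + ... + c_4 b4 and solve for the c_i.
Gaussian elimination on [M | v] yields c = (4, 4, 1, 1).
Check: 4b1 + 4b2 + b3 + b4 = [-6, -1, -12, 5].

[4, 4, 1, 1]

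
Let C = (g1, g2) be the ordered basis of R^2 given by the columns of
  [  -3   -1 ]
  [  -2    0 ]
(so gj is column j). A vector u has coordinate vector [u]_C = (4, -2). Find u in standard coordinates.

(-10, -8)

By definition u = 4g1 - 2g2.
Summing componentwise gives (-10, -8).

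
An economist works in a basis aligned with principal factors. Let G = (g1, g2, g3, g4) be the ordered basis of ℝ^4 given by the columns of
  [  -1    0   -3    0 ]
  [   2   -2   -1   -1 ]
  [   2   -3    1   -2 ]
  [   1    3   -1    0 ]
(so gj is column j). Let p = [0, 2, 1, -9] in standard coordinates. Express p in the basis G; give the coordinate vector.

Write p = c_1 g1 + ... + c_4 g4 and solve for the c_i.
Gaussian elimination on [M | p] yields c = (0, -3, 0, 4).
Check: 0·g1 - 3g2 + 0·g3 + 4g4 = [0, 2, 1, -9].

[0, -3, 0, 4]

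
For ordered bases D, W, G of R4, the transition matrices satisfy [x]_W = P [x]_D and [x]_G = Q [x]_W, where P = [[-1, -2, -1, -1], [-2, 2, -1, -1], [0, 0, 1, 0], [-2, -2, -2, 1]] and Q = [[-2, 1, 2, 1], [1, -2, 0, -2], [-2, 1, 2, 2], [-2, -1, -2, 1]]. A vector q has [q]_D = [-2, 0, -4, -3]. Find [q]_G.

[-6, -31, 3, -12]

First [q]_W = P [q]_D = [9, 11, -4, 9].
Then [q]_G = Q [q]_W = [-6, -31, 3, -12].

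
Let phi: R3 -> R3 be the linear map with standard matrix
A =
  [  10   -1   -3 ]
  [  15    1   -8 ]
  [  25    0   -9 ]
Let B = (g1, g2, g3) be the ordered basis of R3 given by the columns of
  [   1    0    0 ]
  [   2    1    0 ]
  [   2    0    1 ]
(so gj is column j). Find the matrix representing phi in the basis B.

The j-th column of [phi]_B is [phi(gj)]_B.
phi(g1) = A g1 = [2, 1, 7] = 2g1 - 3g2 + 3g3, so column 1 is [2, -3, 3].
Repeating for g2, g3 and assembling the columns gives [[2, -1, -3], [-3, 3, -2], [3, 2, -3]].

[[2, -1, -3], [-3, 3, -2], [3, 2, -3]]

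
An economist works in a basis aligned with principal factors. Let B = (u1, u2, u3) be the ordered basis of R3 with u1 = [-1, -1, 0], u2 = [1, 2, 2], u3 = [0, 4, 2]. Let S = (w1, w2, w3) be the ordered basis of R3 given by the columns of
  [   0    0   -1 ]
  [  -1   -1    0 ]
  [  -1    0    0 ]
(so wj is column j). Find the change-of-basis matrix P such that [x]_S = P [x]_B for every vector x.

[[0, -2, -2], [1, 0, -2], [1, -1, 0]]

Take x = uj: its B-coordinates are the j-th standard unit vector, so P e_j — column j of P — equals [uj]_S.
u1 = 0·w1 + w2 + w3, giving column 1 = [0, 1, 1]; repeating for each j gives P = [[0, -2, -2], [1, 0, -2], [1, -1, 0]].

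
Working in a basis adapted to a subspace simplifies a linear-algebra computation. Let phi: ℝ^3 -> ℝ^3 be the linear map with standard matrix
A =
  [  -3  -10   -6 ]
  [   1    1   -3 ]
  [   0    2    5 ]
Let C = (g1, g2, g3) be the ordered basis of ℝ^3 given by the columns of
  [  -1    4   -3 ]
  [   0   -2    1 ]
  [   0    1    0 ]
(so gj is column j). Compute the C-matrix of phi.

Let P have columns g1, ..., g3. Then [phi]_C = P^(-1) A P.
Here det P = 1, so P^(-1) is integer; computing A P first and then P^(-1)(A P) gives [[0, -1, 3], [0, 1, 2], [-1, 1, 2]].

[[0, -1, 3], [0, 1, 2], [-1, 1, 2]]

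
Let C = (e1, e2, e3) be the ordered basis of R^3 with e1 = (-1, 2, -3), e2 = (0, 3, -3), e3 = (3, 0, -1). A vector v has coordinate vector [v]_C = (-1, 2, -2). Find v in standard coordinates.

The coordinates say v = -e1 + 2e2 - 2e3; adding the scaled basis vectors gives (-5, 4, -1).

(-5, 4, -1)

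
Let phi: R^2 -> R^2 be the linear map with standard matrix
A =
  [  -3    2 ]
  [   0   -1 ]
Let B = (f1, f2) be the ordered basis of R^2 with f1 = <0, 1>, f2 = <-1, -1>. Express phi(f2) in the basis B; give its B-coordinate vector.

<0, -1>

Column 2 of [phi]_B is the B-coordinate vector of phi(f2).
In standard coordinates phi(f2) = A f2 = <1, 1>.
Converting to B: <1, 1> = 0·f1 - f2, so the coordinate vector is <0, -1>.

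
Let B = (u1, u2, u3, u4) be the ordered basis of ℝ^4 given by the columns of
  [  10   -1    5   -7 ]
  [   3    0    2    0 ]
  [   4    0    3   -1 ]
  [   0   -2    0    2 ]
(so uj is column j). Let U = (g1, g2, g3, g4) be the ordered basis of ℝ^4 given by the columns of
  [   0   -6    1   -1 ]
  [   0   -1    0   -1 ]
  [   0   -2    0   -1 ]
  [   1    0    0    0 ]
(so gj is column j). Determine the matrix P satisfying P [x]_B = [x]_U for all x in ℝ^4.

[[0, -2, 0, 2], [-1, 0, -1, 1], [2, -1, -2, -2], [-2, 0, -1, -1]]

Let M have columns uj and N have columns gj. Then for every x, N [x]_U = x = M [x]_B, so P = N^(-1) M.
Since det N = -1, N^(-1) has integer entries; multiplying gives P = [[0, -2, 0, 2], [-1, 0, -1, 1], [2, -1, -2, -2], [-2, 0, -1, -1]].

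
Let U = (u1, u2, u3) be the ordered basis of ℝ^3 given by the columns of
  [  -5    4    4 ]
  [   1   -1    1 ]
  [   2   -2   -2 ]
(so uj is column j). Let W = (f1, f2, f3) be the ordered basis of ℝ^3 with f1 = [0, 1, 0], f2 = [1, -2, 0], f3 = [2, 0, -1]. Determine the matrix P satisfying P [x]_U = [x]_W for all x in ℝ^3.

Take x = uj: its U-coordinates are the j-th standard unit vector, so P e_j — column j of P — equals [uj]_W.
u1 = -f1 - f2 - 2f3, giving column 1 = [-1, -1, -2]; repeating for each j gives P = [[-1, -1, 1], [-1, 0, 0], [-2, 2, 2]].

[[-1, -1, 1], [-1, 0, 0], [-2, 2, 2]]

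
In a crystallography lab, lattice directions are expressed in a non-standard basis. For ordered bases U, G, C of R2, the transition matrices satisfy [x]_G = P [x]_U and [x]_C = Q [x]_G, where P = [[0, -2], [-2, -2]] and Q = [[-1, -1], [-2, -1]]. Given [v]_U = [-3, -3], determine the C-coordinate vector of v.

[-18, -24]

First [v]_G = P [v]_U = [6, 12].
Then [v]_C = Q [v]_G = [-18, -24].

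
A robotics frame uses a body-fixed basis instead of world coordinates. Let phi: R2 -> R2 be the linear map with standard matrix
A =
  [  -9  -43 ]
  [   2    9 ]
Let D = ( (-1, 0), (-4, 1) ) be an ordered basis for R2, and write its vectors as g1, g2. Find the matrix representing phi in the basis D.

[[-1, 3], [-2, 1]]

The j-th column of [phi]_D is [phi(gj)]_D.
phi(g1) = A g1 = (9, -2) = -g1 - 2g2, so column 1 is (-1, -2).
Repeating for g2 and assembling the columns gives [[-1, 3], [-2, 1]].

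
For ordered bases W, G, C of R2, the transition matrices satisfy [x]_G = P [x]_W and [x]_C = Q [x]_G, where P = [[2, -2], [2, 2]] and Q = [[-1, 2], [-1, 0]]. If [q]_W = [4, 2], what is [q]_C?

[20, -4]

Apply P to get G-coordinates [4, 12], then Q to get C-coordinates.
The result is [q]_C = [20, -4].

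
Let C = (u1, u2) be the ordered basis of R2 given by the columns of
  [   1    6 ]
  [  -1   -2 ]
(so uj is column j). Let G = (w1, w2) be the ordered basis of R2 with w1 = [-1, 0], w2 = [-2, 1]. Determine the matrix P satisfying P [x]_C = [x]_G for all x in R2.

Take x = uj: its C-coordinates are the j-th standard unit vector, so P e_j — column j of P — equals [uj]_G.
u1 = w1 - w2, giving column 1 = [1, -1]; repeating for each j gives P = [[1, -2], [-1, -2]].

[[1, -2], [-1, -2]]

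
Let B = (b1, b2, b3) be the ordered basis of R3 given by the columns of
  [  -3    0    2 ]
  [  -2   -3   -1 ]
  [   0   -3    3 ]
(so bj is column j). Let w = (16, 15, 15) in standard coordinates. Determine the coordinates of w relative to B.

[w]_B is the unique c with M c = w, where M has columns b1, ..., b3.
Row-reducing the augmented matrix [M | w] gives c = (-4, -3, 2).
Check: -4b1 - 3b2 + 2b3 = (16, 15, 15).

(-4, -3, 2)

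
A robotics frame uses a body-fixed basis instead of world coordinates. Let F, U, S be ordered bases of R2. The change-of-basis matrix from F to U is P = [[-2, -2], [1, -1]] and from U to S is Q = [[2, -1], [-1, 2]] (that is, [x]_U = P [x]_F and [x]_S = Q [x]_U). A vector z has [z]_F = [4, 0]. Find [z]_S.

[-20, 16]

Apply P to get U-coordinates [-8, 4], then Q to get S-coordinates.
The result is [z]_S = [-20, 16].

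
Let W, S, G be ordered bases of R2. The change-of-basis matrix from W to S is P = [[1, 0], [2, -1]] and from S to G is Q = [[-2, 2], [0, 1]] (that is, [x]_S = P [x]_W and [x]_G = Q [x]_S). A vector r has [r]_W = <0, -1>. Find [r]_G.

Composing the changes, [r]_G = Q P [r]_W.
Q P = [[2, -2], [2, -1]]; applying this to <0, -1> gives <2, 1>.

<2, 1>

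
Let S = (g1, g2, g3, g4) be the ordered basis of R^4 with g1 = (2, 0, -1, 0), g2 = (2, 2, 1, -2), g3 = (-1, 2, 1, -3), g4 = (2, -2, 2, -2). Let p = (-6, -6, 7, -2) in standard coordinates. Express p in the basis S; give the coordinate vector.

[p]_S is the unique c with M c = p, where M has columns g1, ..., g4.
Row-reducing the augmented matrix [M | p] gives c = (-4, -1, 0, 2).
Check: -4g1 - g2 + 0·g3 + 2g4 = (-6, -6, 7, -2).

(-4, -1, 0, 2)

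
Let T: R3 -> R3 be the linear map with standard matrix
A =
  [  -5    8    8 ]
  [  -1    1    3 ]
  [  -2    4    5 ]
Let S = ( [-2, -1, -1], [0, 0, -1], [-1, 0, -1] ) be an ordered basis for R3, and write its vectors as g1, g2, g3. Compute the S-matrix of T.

The j-th column of [T]_S is [T(gj)]_S.
T(g1) = A g1 = [-6, -2, -5] = 2g1 + g2 + 2g3, so column 1 is [2, 1, 2].
Repeating for g2, g3 and assembling the columns gives [[2, 3, 2], [1, 0, 2], [2, 2, -1]].

[[2, 3, 2], [1, 0, 2], [2, 2, -1]]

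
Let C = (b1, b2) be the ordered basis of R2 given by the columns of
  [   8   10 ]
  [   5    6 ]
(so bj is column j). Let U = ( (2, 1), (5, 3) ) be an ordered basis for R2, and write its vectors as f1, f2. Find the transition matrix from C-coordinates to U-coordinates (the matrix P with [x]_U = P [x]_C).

Take x = bj: its C-coordinates are the j-th standard unit vector, so P e_j — column j of P — equals [bj]_U.
b1 = -f1 + 2f2, giving column 1 = (-1, 2); repeating for each j gives P = [[-1, 0], [2, 2]].

[[-1, 0], [2, 2]]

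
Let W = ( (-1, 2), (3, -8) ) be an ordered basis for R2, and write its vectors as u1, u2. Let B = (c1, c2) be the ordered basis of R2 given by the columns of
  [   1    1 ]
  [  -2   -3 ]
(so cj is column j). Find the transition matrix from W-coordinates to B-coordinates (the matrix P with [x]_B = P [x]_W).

[[-1, 1], [0, 2]]

Let M have columns uj and N have columns cj. Then for every x, N [x]_B = x = M [x]_W, so P = N^(-1) M.
Since det N = -1, N^(-1) has integer entries; multiplying gives P = [[-1, 1], [0, 2]].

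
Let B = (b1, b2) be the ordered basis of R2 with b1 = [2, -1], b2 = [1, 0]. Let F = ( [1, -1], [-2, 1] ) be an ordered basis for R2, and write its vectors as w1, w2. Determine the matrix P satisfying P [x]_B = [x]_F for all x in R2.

Let M have columns bj and N have columns wj. Then for every x, N [x]_F = x = M [x]_B, so P = N^(-1) M.
Since det N = -1, N^(-1) has integer entries; multiplying gives P = [[0, -1], [-1, -1]].

[[0, -1], [-1, -1]]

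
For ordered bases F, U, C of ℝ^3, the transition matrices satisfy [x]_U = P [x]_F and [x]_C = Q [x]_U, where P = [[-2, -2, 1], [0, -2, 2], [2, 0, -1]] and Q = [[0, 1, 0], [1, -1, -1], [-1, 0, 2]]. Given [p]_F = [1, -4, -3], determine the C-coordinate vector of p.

[2, -4, 7]

Apply P to get U-coordinates [3, 2, 5], then Q to get C-coordinates.
The result is [p]_C = [2, -4, 7].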